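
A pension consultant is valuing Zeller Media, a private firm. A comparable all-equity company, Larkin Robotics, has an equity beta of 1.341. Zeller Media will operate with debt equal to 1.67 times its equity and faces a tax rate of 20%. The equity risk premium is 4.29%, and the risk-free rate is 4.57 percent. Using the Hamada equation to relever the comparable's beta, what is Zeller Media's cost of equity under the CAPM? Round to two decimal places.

18.01%

β_L = β_U × [1 + (1 − t)(D/E)] = 1.341 × [1 + (1 − 0.20) × 1.67]
    = 1.341 × [1 + 0.80 × 1.67] = 1.341 × 2.3360 = 3.1326
E(R) = R_f + β_L × MRP = 4.57% + 3.1326 × 4.29% = 18.01%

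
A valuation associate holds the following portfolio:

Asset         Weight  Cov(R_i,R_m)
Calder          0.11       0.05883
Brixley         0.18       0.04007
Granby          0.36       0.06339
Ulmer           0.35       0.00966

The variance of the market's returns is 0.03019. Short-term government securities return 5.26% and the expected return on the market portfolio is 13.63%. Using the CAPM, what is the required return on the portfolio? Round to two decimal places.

16.32%

β_Calder = 0.05883 / 0.03019 = 1.9487
β_Brixley = 0.04007 / 0.03019 = 1.3273
β_Granby = 0.06339 / 0.03019 = 2.0997
β_Ulmer = 0.00966 / 0.03019 = 0.3200
β_P = Σ w_i β_i = 0.11×1.9487 + 0.18×1.3273 + 0.36×2.0997 + 0.35×0.3200 = 1.3212
MRP = 13.63% − 5.26% = 8.37%
E(R_P) = R_f + β_P × MRP = 5.26% + 1.3212 × 8.37% = 16.32%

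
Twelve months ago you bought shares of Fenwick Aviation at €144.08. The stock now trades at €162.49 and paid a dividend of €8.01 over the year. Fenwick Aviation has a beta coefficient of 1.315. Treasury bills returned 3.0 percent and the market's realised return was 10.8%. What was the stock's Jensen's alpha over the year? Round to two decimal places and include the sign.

Realised HPR = (P1 + D1 − P0) / P0 = (162.49 + 8.01 − 144.08) / 144.08 = 26.42 / 144.08 = 18.3370%
MRP = 10.8% − 3.0% = 7.80%
CAPM required = R_f + β·MRP = 3.0% + 1.315 × 7.8% = 13.2570%
α = realised − required = 18.3370% − 13.2570% = +5.08%

+5.08%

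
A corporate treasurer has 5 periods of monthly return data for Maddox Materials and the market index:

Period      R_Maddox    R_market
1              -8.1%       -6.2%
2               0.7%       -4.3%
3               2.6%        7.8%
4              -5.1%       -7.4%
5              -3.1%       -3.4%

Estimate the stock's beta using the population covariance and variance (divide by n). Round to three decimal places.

Mean R_i = (-8.1 + 0.7 + 2.6 − 5.1 − 3.1) / 5 = -2.6000%
Mean R_m = (-6.2 − 4.3 + 7.8 − 7.4 − 3.4) / 5 = -2.7000%
Σ(R_i − R̄_i)(R_m − R̄_m) = 80.6700  ⇒  Cov = 80.6700 / 5 = 16.1340
Σ(R_m − R̄_m)² = 147.6400  ⇒  Var(R_m) = 147.6400 / 5 = 29.5280
β = Cov / Var(R_m) = 16.1340 / 29.5280 = 0.5464

0.546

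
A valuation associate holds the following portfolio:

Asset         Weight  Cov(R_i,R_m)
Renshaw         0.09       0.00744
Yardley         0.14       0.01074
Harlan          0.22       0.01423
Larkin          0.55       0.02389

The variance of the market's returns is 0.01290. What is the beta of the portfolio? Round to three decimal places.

1.430

β_Renshaw = 0.00744 / 0.01290 = 0.5767
β_Yardley = 0.01074 / 0.01290 = 0.8326
β_Harlan = 0.01423 / 0.01290 = 1.1031
β_Larkin = 0.02389 / 0.01290 = 1.8519
β_P = Σ w_i β_i = 0.09×0.5767 + 0.14×0.8326 + 0.22×1.1031 + 0.55×1.8519 = 1.4297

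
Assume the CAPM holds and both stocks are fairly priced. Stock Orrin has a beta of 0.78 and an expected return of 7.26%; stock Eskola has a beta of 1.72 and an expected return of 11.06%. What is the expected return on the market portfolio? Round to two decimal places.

Both satisfy E(R) = R_f + β·MRP, so the slope of the SML is
MRP = (11.06% − 7.26%) / (1.72 − 0.78) = 3.80% / 0.94 = 4.0426%
R_f = E(R_Orrin) − β_Orrin·MRP = 7.26% − 0.78 × 4.0426% = 4.1068%
E(R_m) = R_f + MRP = 4.1068% + 4.0426% = 8.15%

8.15%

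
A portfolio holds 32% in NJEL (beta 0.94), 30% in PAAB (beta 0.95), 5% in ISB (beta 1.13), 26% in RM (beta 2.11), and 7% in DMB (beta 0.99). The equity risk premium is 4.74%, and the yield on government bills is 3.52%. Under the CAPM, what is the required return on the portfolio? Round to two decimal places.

9.49%

β_P = Σ w_i β_i = 0.32×0.94 + 0.30×0.95 + 0.05×1.13 + 0.26×2.11 + 0.07×0.99 = 1.2602
E(R_P) = R_f + β_P × MRP = 3.52% + 1.2602 × 4.74% = 9.49%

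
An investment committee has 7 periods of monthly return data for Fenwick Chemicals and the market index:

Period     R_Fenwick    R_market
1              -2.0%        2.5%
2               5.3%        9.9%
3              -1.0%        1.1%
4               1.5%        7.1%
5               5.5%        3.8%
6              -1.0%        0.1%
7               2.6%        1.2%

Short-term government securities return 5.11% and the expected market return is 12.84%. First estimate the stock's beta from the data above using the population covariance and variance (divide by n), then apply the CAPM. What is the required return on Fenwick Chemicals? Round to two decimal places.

9.20%

Mean R_i = (-2.0 + 5.3 − 1.0 + 1.5 + 5.5 − 1.0 + 2.6) / 7 = 1.5571%
Mean R_m = (2.5 + 9.9 + 1.1 + 7.1 + 3.8 + 0.1 + 1.2) / 7 = 3.6714%
Σ(R_i − R̄_i)(R_m − R̄_m) = 40.9214  ⇒  Cov = 40.9214 / 7 = 5.8459
Σ(R_m − R̄_m)² = 77.4143  ⇒  Var(R_m) = 77.4143 / 7 = 11.0592
β = Cov / Var(R_m) = 5.8459 / 11.0592 = 0.5286
MRP = 12.84% − 5.11% = 7.73%
E(R) = R_f + β × MRP = 5.11% + 0.5286 × 7.73% = 9.20%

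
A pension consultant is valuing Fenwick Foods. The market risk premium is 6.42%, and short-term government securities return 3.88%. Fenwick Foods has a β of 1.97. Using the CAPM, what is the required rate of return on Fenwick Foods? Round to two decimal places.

16.53%

E(R) = R_f + β × MRP = 3.88% + 1.97 × 6.42% = 16.53%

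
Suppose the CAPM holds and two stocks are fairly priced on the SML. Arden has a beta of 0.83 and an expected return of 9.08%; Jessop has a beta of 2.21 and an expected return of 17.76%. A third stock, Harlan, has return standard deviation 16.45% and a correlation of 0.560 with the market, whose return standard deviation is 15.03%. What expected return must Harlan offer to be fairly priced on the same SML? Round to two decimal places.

MRP = (17.76% − 9.08%) / (2.21 − 0.83) = 6.2899%
R_f = 9.08% − 0.83 × 6.2899% = 3.8594%
β_Harlan = ρ·σ_i/σ_m = 0.560 × 16.45 / 15.03 = 0.6129
E(R_Harlan) = R_f + β × MRP = 3.8594% + 0.6129 × 6.2899% = 7.71%

7.71%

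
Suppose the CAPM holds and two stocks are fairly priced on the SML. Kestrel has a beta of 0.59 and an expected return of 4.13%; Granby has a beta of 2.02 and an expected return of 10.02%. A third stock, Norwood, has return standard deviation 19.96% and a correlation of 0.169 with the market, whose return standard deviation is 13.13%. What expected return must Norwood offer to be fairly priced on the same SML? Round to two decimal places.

MRP = (10.02% − 4.13%) / (2.02 − 0.59) = 4.1189%
R_f = 4.13% − 0.59 × 4.1189% = 1.6998%
β_Norwood = ρ·σ_i/σ_m = 0.169 × 19.96 / 13.13 = 0.2569
E(R_Norwood) = R_f + β × MRP = 1.6998% + 0.2569 × 4.1189% = 2.76%

2.76%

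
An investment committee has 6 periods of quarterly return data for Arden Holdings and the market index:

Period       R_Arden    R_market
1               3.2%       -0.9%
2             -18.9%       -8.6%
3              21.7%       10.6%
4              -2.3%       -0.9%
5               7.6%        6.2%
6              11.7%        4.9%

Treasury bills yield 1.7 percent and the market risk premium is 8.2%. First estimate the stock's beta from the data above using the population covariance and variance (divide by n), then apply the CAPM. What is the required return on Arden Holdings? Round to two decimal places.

17.91%

Mean R_i = (3.2 − 18.9 + 21.7 − 2.3 + 7.6 + 11.7) / 6 = 3.8333%
Mean R_m = (-0.9 − 8.6 + 10.6 − 0.9 + 6.2 + 4.9) / 6 = 1.8833%
Σ(R_i − R̄_i)(R_m − R̄_m) = 452.8833  ⇒  Cov = 452.8833 / 6 = 75.4806
Σ(R_m − R̄_m)² = 229.1083  ⇒  Var(R_m) = 229.1083 / 6 = 38.1847
β = Cov / Var(R_m) = 75.4806 / 38.1847 = 1.9767
E(R) = R_f + β × MRP = 1.7% + 1.9767 × 8.2% = 17.91%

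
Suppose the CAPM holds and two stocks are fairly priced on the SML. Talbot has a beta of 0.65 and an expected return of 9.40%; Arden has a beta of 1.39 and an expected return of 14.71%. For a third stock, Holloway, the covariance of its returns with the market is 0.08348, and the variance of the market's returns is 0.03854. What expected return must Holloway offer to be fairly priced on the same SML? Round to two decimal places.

20.28%

MRP = (14.71% − 9.40%) / (1.39 − 0.65) = 7.1757%
R_f = 9.40% − 0.65 × 7.1757% = 4.7358%
β_Holloway = Cov / Var(R_m) = 0.08348 / 0.03854 = 2.1661
E(R_Holloway) = R_f + β × MRP = 4.7358% + 2.1661 × 7.1757% = 20.28%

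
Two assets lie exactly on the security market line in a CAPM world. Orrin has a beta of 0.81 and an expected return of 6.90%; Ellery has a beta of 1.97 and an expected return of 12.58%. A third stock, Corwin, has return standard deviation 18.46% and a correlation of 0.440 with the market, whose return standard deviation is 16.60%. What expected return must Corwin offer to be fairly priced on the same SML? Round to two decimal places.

MRP = (12.58% − 6.90%) / (1.97 − 0.81) = 4.8966%
R_f = 6.90% − 0.81 × 4.8966% = 2.9338%
β_Corwin = ρ·σ_i/σ_m = 0.440 × 18.46 / 16.60 = 0.4893
E(R_Corwin) = R_f + β × MRP = 2.9338% + 0.4893 × 4.8966% = 5.33%

5.33%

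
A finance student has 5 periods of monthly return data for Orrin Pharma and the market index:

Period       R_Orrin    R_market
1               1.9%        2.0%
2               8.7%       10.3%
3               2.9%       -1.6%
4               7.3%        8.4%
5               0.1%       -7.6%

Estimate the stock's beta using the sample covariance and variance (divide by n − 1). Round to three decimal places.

Mean R_i = (1.9 + 8.7 + 2.9 + 7.3 + 0.1) / 5 = 4.1800%
Mean R_m = (2.0 + 10.3 − 1.6 + 8.4 − 7.6) / 5 = 2.3000%
Σ(R_i − R̄_i)(R_m − R̄_m) = 101.2600  ⇒  Cov = 101.2600 / 4 = 25.3150
Σ(R_m − R̄_m)² = 214.5200  ⇒  Var(R_m) = 214.5200 / 4 = 53.6300
β = Cov / Var(R_m) = 25.3150 / 53.6300 = 0.4720

0.472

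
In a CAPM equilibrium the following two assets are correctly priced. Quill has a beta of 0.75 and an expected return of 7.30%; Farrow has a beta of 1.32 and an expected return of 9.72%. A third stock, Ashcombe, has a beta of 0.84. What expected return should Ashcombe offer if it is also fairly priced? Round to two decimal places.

7.68%

MRP (SML slope) = (9.72% − 7.30%) / (1.32 − 0.75) = 2.42% / 0.57 = 4.2456%
R_f (intercept) = 7.30% − 0.75 × 4.2456% = 4.1158%
E(R_Ashcombe) = R_f + β × MRP = 4.1158% + 0.84 × 4.2456% = 7.68%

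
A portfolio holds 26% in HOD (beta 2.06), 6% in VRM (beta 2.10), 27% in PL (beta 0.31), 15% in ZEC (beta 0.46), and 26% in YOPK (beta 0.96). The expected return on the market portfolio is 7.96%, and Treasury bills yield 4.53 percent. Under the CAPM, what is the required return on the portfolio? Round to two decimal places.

8.18%

β_P = Σ w_i β_i = 0.26×2.06 + 0.06×2.10 + 0.27×0.31 + 0.15×0.46 + 0.26×0.96 = 1.0639
MRP = 7.96% − 4.53% = 3.43%
E(R_P) = R_f + β_P × MRP = 4.53% + 1.0639 × 3.43% = 8.18%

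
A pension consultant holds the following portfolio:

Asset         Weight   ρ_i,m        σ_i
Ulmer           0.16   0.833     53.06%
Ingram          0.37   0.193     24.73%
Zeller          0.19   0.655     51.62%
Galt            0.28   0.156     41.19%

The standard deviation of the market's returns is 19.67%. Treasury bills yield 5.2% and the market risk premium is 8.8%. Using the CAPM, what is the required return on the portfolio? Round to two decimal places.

12.83%

β_Ulmer = 0.833 × 53.06% / 19.67% = 2.2470
β_Ingram = 0.193 × 24.73% / 19.67% = 0.2426
β_Zeller = 0.655 × 51.62% / 19.67% = 1.7189
β_Galt = 0.156 × 41.19% / 19.67% = 0.3267
β_P = Σ w_i β_i = 0.16×2.2470 + 0.37×0.2426 + 0.19×1.7189 + 0.28×0.3267 = 0.8673
E(R_P) = R_f + β_P × MRP = 5.2% + 0.8673 × 8.8% = 12.83%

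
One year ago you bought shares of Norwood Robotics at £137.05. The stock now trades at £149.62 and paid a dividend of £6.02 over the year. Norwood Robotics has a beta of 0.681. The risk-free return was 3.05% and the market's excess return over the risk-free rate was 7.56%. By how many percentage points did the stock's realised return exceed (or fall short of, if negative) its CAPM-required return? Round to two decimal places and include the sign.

Realised HPR = (P1 + D1 − P0) / P0 = (149.62 + 6.02 − 137.05) / 137.05 = 18.59 / 137.05 = 13.5644%
CAPM required = R_f + β·MRP = 3.05% + 0.681 × 7.56% = 8.19836%
α = realised − required = 13.5644% − 8.19836% = +5.37%

+5.37%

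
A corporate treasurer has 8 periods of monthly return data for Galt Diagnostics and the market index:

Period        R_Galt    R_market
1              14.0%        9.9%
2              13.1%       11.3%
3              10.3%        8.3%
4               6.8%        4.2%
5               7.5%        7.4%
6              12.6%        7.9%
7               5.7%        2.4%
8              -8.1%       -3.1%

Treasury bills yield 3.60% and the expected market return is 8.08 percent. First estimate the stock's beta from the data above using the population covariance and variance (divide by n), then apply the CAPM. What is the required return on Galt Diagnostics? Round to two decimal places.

10.06%

Mean R_i = (14.0 + 13.1 + 10.3 + 6.8 + 7.5 + 12.6 + 5.7 − 8.1) / 8 = 7.7375%
Mean R_m = (9.9 + 11.3 + 8.3 + 4.2 + 7.4 + 7.9 + 2.4 − 3.1) / 8 = 6.0375%
Σ(R_i − R̄_i)(R_m − R̄_m) = 220.7888  ⇒  Cov = 220.7888 / 8 = 27.5986
Σ(R_m − R̄_m)² = 153.1588  ⇒  Var(R_m) = 153.1588 / 8 = 19.1449
β = Cov / Var(R_m) = 27.5986 / 19.1449 = 1.4416
MRP = 8.08% − 3.60% = 4.48%
E(R) = R_f + β × MRP = 3.60% + 1.4416 × 4.48% = 10.06%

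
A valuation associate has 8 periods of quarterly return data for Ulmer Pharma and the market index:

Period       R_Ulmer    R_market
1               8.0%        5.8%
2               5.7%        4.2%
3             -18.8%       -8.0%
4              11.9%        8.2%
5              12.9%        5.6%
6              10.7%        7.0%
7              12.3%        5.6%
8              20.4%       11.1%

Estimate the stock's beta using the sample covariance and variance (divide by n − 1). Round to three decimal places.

Mean R_i = (8.0 + 5.7 − 18.8 + 11.9 + 12.9 + 10.7 + 12.3 + 20.4) / 8 = 7.8875%
Mean R_m = (5.8 + 4.2 − 8.0 + 8.2 + 5.6 + 7.0 + 5.6 + 11.1) / 8 = 4.9375%
Σ(R_i − R̄_i)(R_m − R̄_m) = 449.2238  ⇒  Cov = 449.2238 / 7 = 64.1748
Σ(R_m − R̄_m)² = 222.4188  ⇒  Var(R_m) = 222.4188 / 7 = 31.7741
β = Cov / Var(R_m) = 64.1748 / 31.7741 = 2.0197

2.020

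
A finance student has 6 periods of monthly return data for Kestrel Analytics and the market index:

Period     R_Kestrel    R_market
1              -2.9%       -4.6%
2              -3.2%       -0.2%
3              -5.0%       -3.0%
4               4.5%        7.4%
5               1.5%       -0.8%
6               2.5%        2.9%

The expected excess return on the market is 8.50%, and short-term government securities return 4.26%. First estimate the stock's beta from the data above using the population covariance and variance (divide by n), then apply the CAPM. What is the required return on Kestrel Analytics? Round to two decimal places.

10.54%

Mean R_i = (-2.9 − 3.2 − 5.0 + 4.5 + 1.5 + 2.5) / 6 = -0.4333%
Mean R_m = (-4.6 − 0.2 − 3.0 + 7.4 − 0.8 + 2.9) / 6 = 0.2833%
Σ(R_i − R̄_i)(R_m − R̄_m) = 69.0667  ⇒  Cov = 69.0667 / 6 = 11.5111
Σ(R_m − R̄_m)² = 93.5283  ⇒  Var(R_m) = 93.5283 / 6 = 15.5881
β = Cov / Var(R_m) = 11.5111 / 15.5881 = 0.7385
E(R) = R_f + β × MRP = 4.26% + 0.7385 × 8.50% = 10.54%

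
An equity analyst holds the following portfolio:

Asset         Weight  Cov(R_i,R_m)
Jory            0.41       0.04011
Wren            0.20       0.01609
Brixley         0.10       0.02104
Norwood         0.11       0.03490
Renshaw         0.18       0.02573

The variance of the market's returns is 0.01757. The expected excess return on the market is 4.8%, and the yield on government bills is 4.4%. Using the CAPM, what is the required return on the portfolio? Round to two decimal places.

12.66%

β_Jory = 0.04011 / 0.01757 = 2.2829
β_Wren = 0.01609 / 0.01757 = 0.9158
β_Brixley = 0.02104 / 0.01757 = 1.1975
β_Norwood = 0.03490 / 0.01757 = 1.9863
β_Renshaw = 0.02573 / 0.01757 = 1.4644
β_P = Σ w_i β_i = 0.41×2.2829 + 0.20×0.9158 + 0.10×1.1975 + 0.11×1.9863 + 0.18×1.4644 = 1.7210
E(R_P) = R_f + β_P × MRP = 4.4% + 1.7210 × 4.8% = 12.66%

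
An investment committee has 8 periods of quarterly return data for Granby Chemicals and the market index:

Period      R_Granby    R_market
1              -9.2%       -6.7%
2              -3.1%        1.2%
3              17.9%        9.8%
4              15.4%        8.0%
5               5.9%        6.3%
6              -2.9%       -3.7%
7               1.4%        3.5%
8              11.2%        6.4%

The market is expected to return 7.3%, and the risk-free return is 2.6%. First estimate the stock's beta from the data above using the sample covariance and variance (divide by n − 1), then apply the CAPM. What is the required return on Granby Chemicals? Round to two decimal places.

9.92%

Mean R_i = (-9.2 − 3.1 + 17.9 + 15.4 + 5.9 − 2.9 + 1.4 + 11.2) / 8 = 4.5750%
Mean R_m = (-6.7 + 1.2 + 9.8 + 8.0 + 6.3 − 3.7 + 3.5 + 6.4) / 8 = 3.1000%
Σ(R_i − R̄_i)(R_m − R̄_m) = 367.5600  ⇒  Cov = 367.5600 / 7 = 52.5086
Σ(R_m − R̄_m)² = 236.0800  ⇒  Var(R_m) = 236.0800 / 7 = 33.7257
β = Cov / Var(R_m) = 52.5086 / 33.7257 = 1.5569
MRP = 7.3% − 2.6% = 4.70%
E(R) = R_f + β × MRP = 2.6% + 1.5569 × 4.7% = 9.92%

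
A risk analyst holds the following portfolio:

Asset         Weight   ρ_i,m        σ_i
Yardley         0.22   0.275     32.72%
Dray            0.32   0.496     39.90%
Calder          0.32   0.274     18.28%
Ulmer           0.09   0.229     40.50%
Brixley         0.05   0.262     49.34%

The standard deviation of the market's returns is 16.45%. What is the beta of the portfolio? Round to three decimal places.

β_Yardley = 0.275 × 32.72% / 16.45% = 0.5470
β_Dray = 0.496 × 39.90% / 16.45% = 1.2031
β_Calder = 0.274 × 18.28% / 16.45% = 0.3045
β_Ulmer = 0.229 × 40.50% / 16.45% = 0.5638
β_Brixley = 0.262 × 49.34% / 16.45% = 0.7858
β_P = Σ w_i β_i = 0.22×0.5470 + 0.32×1.2031 + 0.32×0.3045 + 0.09×0.5638 + 0.05×0.7858 = 0.6928

0.693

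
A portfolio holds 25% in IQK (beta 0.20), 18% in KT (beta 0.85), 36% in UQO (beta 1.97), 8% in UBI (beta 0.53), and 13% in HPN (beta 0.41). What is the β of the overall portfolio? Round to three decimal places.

1.008

β_P = Σ w_i β_i = 0.25×0.20 + 0.18×0.85 + 0.36×1.97 + 0.08×0.53 + 0.13×0.41 = 1.0079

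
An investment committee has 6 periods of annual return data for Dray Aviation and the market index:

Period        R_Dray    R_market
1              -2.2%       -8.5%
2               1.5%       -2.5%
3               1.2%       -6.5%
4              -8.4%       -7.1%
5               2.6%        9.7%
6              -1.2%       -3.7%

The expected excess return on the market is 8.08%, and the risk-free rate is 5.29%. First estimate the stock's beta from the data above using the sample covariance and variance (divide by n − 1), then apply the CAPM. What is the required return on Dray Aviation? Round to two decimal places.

8.08%

Mean R_i = (-2.2 + 1.5 + 1.2 − 8.4 + 2.6 − 1.2) / 6 = -1.0833%
Mean R_m = (-8.5 − 2.5 − 6.5 − 7.1 + 9.7 − 3.7) / 6 = -3.1000%
Σ(R_i − R̄_i)(R_m − R̄_m) = 76.3000  ⇒  Cov = 76.3000 / 5 = 15.2600
Σ(R_m − R̄_m)² = 221.2800  ⇒  Var(R_m) = 221.2800 / 5 = 44.2560
β = Cov / Var(R_m) = 15.2600 / 44.2560 = 0.3448
E(R) = R_f + β × MRP = 5.29% + 0.3448 × 8.08% = 8.08%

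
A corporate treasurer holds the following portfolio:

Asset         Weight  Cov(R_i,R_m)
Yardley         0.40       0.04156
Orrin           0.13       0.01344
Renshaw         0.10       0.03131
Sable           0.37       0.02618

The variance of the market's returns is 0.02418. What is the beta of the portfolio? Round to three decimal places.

1.290

β_Yardley = 0.04156 / 0.02418 = 1.7188
β_Orrin = 0.01344 / 0.02418 = 0.5558
β_Renshaw = 0.03131 / 0.02418 = 1.2949
β_Sable = 0.02618 / 0.02418 = 1.0827
β_P = Σ w_i β_i = 0.40×1.7188 + 0.13×0.5558 + 0.10×1.2949 + 0.37×1.0827 = 1.2899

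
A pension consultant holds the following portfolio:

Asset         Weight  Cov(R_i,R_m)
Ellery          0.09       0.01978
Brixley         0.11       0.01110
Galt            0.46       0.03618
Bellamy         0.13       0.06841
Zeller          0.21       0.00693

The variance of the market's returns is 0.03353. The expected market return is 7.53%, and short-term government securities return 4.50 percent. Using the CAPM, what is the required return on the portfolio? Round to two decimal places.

β_Ellery = 0.01978 / 0.03353 = 0.5899
β_Brixley = 0.01110 / 0.03353 = 0.3310
β_Galt = 0.03618 / 0.03353 = 1.0790
β_Bellamy = 0.06841 / 0.03353 = 2.0403
β_Zeller = 0.00693 / 0.03353 = 0.2067
β_P = Σ w_i β_i = 0.09×0.5899 + 0.11×0.3310 + 0.46×1.0790 + 0.13×2.0403 + 0.21×0.2067 = 0.8945
MRP = 7.53% − 4.50% = 3.03%
E(R_P) = R_f + β_P × MRP = 4.50% + 0.8945 × 3.03% = 7.21%

7.21%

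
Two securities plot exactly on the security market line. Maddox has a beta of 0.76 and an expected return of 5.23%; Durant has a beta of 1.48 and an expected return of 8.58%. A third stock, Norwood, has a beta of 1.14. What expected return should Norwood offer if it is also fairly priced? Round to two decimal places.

MRP (SML slope) = (8.58% − 5.23%) / (1.48 − 0.76) = 3.35% / 0.72 = 4.6528%
R_f (intercept) = 5.23% − 0.76 × 4.6528% = 1.6939%
E(R_Norwood) = R_f + β × MRP = 1.6939% + 1.14 × 4.6528% = 7.00%

7.00%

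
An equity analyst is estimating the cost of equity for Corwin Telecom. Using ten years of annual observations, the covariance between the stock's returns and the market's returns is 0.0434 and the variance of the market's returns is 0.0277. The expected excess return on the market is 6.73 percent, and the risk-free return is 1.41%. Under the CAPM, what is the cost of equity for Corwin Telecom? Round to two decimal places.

β = Cov(R_i, R_m) / Var(R_m) = 0.0434 / 0.0277 = 1.5668
E(R) = R_f + β × MRP = 1.41% + 1.5668 × 6.73% = 11.95%

11.95%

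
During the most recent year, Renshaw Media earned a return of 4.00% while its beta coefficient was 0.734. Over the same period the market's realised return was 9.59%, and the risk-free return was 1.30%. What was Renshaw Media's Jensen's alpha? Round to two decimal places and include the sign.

Market excess return = 9.59% − 1.30% = 8.29%
CAPM benchmark = R_f + β(R_m − R_f) = 1.30% + 0.734 × 8.29% = 7.38486%
α = actual − benchmark = 4.00% − 7.38486% = -3.38%

-3.38%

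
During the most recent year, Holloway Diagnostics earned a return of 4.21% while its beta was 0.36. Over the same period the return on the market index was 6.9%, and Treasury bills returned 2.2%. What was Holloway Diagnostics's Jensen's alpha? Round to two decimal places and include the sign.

+0.32%

Market excess return = 6.9% − 2.2% = 4.70%
CAPM benchmark = R_f + β(R_m − R_f) = 2.2% + 0.36 × 4.7% = 3.8920%
α = actual − benchmark = 4.21% − 3.8920% = +0.32%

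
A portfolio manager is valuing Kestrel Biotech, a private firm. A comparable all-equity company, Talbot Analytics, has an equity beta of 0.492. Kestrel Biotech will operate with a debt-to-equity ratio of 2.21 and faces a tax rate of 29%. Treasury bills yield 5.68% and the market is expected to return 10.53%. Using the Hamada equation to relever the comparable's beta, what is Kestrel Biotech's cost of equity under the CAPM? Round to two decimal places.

11.81%

β_L = β_U × [1 + (1 − t)(D/E)] = 0.492 × [1 + (1 − 0.29) × 2.21]
    = 0.492 × [1 + 0.71 × 2.21] = 0.492 × 2.5691 = 1.2640
MRP = 10.53% − 5.68% = 4.85%
E(R) = R_f + β_L × MRP = 5.68% + 1.2640 × 4.85% = 11.81%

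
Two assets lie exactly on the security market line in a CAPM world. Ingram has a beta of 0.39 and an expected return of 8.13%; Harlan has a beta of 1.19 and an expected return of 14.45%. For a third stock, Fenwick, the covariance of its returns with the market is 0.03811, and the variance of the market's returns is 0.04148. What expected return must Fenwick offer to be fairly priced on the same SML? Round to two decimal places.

12.31%

MRP = (14.45% − 8.13%) / (1.19 − 0.39) = 7.9000%
R_f = 8.13% − 0.39 × 7.9000% = 5.0490%
β_Fenwick = Cov / Var(R_m) = 0.03811 / 0.04148 = 0.9188
E(R_Fenwick) = R_f + β × MRP = 5.0490% + 0.9188 × 7.9000% = 12.31%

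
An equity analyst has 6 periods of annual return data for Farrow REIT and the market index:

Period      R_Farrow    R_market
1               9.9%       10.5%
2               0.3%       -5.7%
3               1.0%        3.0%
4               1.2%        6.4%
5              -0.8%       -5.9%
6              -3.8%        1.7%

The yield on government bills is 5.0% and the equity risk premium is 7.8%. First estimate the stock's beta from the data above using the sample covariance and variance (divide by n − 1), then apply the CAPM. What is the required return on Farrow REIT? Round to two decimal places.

Mean R_i = (9.9 + 0.3 + 1.0 + 1.2 − 0.8 − 3.8) / 6 = 1.3000%
Mean R_m = (10.5 − 5.7 + 3.0 + 6.4 − 5.9 + 1.7) / 6 = 1.6667%
Σ(R_i − R̄_i)(R_m − R̄_m) = 98.1800  ⇒  Cov = 98.1800 / 5 = 19.6360
Σ(R_m − R̄_m)² = 213.7333  ⇒  Var(R_m) = 213.7333 / 5 = 42.7467
β = Cov / Var(R_m) = 19.6360 / 42.7467 = 0.4594
E(R) = R_f + β × MRP = 5.0% + 0.4594 × 7.8% = 8.58%

8.58%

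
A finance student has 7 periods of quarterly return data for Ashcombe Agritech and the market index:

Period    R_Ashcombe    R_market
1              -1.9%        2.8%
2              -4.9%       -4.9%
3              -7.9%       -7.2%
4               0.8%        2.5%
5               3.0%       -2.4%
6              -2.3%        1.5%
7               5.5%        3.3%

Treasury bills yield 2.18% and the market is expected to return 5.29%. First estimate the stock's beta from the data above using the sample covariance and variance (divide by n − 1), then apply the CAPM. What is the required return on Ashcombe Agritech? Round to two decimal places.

4.53%

Mean R_i = (-1.9 − 4.9 − 7.9 + 0.8 + 3.0 − 2.3 + 5.5) / 7 = -1.1000%
Mean R_m = (2.8 − 4.9 − 7.2 + 2.5 − 2.4 + 1.5 + 3.3) / 7 = -0.6286%
Σ(R_i − R̄_i)(R_m − R̄_m) = 80.2300  ⇒  Cov = 80.2300 / 6 = 13.3717
Σ(R_m − R̄_m)² = 106.0743  ⇒  Var(R_m) = 106.0743 / 6 = 17.6791
β = Cov / Var(R_m) = 13.3717 / 17.6791 = 0.7564
MRP = 5.29% − 2.18% = 3.11%
E(R) = R_f + β × MRP = 2.18% + 0.7564 × 3.11% = 4.53%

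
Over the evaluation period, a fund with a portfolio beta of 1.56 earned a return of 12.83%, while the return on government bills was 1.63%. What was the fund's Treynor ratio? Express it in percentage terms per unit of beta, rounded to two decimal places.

7.18%

Treynor = (R_P − R_f) / β_P = (12.83% − 1.63%) / 1.5600 = 11.20% / 1.5600 = 7.18%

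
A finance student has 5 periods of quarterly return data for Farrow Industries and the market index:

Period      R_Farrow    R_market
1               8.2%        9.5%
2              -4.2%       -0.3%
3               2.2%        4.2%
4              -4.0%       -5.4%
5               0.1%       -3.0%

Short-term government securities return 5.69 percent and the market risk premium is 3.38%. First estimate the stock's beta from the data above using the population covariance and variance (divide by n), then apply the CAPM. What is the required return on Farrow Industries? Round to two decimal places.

8.26%

Mean R_i = (8.2 − 4.2 + 2.2 − 4.0 + 0.1) / 5 = 0.4600%
Mean R_m = (9.5 − 0.3 + 4.2 − 5.4 − 3.0) / 5 = 1.0000%
Σ(R_i − R̄_i)(R_m − R̄_m) = 107.4000  ⇒  Cov = 107.4000 / 5 = 21.4800
Σ(R_m − R̄_m)² = 141.1400  ⇒  Var(R_m) = 141.1400 / 5 = 28.2280
β = Cov / Var(R_m) = 21.4800 / 28.2280 = 0.7609
E(R) = R_f + β × MRP = 5.69% + 0.7609 × 3.38% = 8.26%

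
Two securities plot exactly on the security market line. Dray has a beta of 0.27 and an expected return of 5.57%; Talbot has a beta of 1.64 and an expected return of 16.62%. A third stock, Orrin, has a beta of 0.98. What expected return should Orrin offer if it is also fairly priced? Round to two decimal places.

MRP (SML slope) = (16.62% − 5.57%) / (1.64 − 0.27) = 11.05% / 1.37 = 8.0657%
R_f (intercept) = 5.57% − 0.27 × 8.0657% = 3.3923%
E(R_Orrin) = R_f + β × MRP = 3.3923% + 0.98 × 8.0657% = 11.30%

11.30%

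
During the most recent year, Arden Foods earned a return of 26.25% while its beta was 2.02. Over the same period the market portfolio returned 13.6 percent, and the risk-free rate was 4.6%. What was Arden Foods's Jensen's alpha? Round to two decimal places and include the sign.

Market excess return = 13.6% − 4.6% = 9.00%
CAPM benchmark = R_f + β(R_m − R_f) = 4.6% + 2.02 × 9.0% = 22.7800%
α = actual − benchmark = 26.25% − 22.7800% = +3.47%

+3.47%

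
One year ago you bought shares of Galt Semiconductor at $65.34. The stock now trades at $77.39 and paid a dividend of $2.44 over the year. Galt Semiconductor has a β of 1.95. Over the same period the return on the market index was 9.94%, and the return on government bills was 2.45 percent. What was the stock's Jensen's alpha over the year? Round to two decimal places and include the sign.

Realised HPR = (P1 + D1 − P0) / P0 = (77.39 + 2.44 − 65.34) / 65.34 = 14.49 / 65.34 = 22.1763%
MRP = 9.94% − 2.45% = 7.49%
CAPM required = R_f + β·MRP = 2.45% + 1.95 × 7.49% = 17.0555%
α = realised − required = 22.1763% − 17.0555% = +5.12%

+5.12%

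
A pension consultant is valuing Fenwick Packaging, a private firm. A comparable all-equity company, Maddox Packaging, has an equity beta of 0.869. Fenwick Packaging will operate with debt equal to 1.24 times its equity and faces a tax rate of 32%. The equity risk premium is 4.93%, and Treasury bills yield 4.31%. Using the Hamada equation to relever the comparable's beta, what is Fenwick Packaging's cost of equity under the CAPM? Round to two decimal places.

12.21%

β_L = β_U × [1 + (1 − t)(D/E)] = 0.869 × [1 + (1 − 0.32) × 1.24]
    = 0.869 × [1 + 0.68 × 1.24] = 0.869 × 1.8432 = 1.6017
E(R) = R_f + β_L × MRP = 4.31% + 1.6017 × 4.93% = 12.21%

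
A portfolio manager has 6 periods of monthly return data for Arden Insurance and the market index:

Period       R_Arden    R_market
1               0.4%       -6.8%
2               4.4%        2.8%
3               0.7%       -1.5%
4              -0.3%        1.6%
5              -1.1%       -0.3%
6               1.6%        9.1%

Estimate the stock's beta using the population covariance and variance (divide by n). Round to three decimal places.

Mean R_i = (0.4 + 4.4 + 0.7 − 0.3 − 1.1 + 1.6) / 6 = 0.9500%
Mean R_m = (-6.8 + 2.8 − 1.5 + 1.6 − 0.3 + 9.1) / 6 = 0.8167%
Σ(R_i − R̄_i)(R_m − R̄_m) = 18.3050  ⇒  Cov = 18.3050 / 6 = 3.0508
Σ(R_m − R̄_m)² = 137.7883  ⇒  Var(R_m) = 137.7883 / 6 = 22.9647
β = Cov / Var(R_m) = 3.0508 / 22.9647 = 0.1328

0.133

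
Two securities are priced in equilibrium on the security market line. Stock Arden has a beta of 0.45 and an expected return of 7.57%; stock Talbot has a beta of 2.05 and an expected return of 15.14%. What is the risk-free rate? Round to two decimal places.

Both satisfy E(R) = R_f + β·MRP, so the slope of the SML is
MRP = (15.14% − 7.57%) / (2.05 − 0.45) = 7.57% / 1.60 = 4.7313%
R_f = E(R_Arden) − β_Arden·MRP = 7.57% − 0.45 × 4.7313% = 5.4409%

5.44%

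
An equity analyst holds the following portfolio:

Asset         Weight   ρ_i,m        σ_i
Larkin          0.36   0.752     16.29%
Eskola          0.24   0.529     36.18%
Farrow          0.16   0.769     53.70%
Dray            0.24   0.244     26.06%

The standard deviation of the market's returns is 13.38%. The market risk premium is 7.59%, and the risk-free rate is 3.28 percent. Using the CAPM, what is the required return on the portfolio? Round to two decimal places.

β_Larkin = 0.752 × 16.29% / 13.38% = 0.9156
β_Eskola = 0.529 × 36.18% / 13.38% = 1.4304
β_Farrow = 0.769 × 53.70% / 13.38% = 3.0863
β_Dray = 0.244 × 26.06% / 13.38% = 0.4752
β_P = Σ w_i β_i = 0.36×0.9156 + 0.24×1.4304 + 0.16×3.0863 + 0.24×0.4752 = 1.2808
E(R_P) = R_f + β_P × MRP = 3.28% + 1.2808 × 7.59% = 13.00%

13.00%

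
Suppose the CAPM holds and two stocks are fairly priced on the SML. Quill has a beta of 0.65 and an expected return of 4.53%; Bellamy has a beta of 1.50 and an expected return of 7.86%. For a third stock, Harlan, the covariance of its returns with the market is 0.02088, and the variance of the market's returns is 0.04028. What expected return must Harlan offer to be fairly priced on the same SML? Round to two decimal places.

4.01%

MRP = (7.86% − 4.53%) / (1.50 − 0.65) = 3.9176%
R_f = 4.53% − 0.65 × 3.9176% = 1.9836%
β_Harlan = Cov / Var(R_m) = 0.02088 / 0.04028 = 0.5184
E(R_Harlan) = R_f + β × MRP = 1.9836% + 0.5184 × 3.9176% = 4.01%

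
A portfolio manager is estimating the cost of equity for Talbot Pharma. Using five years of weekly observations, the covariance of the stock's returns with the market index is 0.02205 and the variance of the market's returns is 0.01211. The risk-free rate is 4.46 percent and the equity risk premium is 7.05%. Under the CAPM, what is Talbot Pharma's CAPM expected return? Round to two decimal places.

β = Cov(R_i, R_m) / Var(R_m) = 0.02205 / 0.01211 = 1.8208
E(R) = R_f + β × MRP = 4.46% + 1.8208 × 7.05% = 17.30%

17.30%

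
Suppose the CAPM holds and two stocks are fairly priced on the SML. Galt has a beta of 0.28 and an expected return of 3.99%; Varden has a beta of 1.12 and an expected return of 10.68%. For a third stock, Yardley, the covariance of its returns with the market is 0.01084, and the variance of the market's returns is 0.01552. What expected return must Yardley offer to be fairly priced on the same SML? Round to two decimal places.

MRP = (10.68% − 3.99%) / (1.12 − 0.28) = 7.9643%
R_f = 3.99% − 0.28 × 7.9643% = 1.7600%
β_Yardley = Cov / Var(R_m) = 0.01084 / 0.01552 = 0.6985
E(R_Yardley) = R_f + β × MRP = 1.7600% + 0.6985 × 7.9643% = 7.32%

7.32%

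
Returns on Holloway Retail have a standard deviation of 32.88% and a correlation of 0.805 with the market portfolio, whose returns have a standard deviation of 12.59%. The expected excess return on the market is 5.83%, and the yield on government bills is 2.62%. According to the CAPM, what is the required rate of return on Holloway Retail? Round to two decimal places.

β = ρ × σ_i / σ_m = 0.805 × 32.88% / 12.59% = 2.1023
E(R) = 2.62% + 2.1023 × 5.83% = 14.88%

14.88%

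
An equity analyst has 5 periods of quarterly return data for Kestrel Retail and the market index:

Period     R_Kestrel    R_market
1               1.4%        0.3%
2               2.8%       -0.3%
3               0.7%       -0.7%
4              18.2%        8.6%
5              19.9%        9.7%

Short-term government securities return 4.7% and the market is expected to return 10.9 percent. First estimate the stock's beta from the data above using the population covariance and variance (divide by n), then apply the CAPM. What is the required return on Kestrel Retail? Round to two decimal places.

16.16%

Mean R_i = (1.4 + 2.8 + 0.7 + 18.2 + 19.9) / 5 = 8.6000%
Mean R_m = (0.3 − 0.3 − 0.7 + 8.6 + 9.7) / 5 = 3.5200%
Σ(R_i − R̄_i)(R_m − R̄_m) = 197.2800  ⇒  Cov = 197.2800 / 5 = 39.4560
Σ(R_m − R̄_m)² = 106.7680  ⇒  Var(R_m) = 106.7680 / 5 = 21.3536
β = Cov / Var(R_m) = 39.4560 / 21.3536 = 1.8477
MRP = 10.9% − 4.7% = 6.20%
E(R) = R_f + β × MRP = 4.7% + 1.8477 × 6.2% = 16.16%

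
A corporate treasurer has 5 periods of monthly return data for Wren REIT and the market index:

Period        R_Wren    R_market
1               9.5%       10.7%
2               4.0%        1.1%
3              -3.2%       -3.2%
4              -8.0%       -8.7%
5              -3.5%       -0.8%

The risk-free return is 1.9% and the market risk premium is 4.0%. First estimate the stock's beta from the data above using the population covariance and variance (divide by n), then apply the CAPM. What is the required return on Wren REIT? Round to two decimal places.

5.63%

Mean R_i = (9.5 + 4.0 − 3.2 − 8.0 − 3.5) / 5 = -0.2400%
Mean R_m = (10.7 + 1.1 − 3.2 − 8.7 − 0.8) / 5 = -0.1800%
Σ(R_i − R̄_i)(R_m − R̄_m) = 188.4740  ⇒  Cov = 188.4740 / 5 = 37.6948
Σ(R_m − R̄_m)² = 202.1080  ⇒  Var(R_m) = 202.1080 / 5 = 40.4216
β = Cov / Var(R_m) = 37.6948 / 40.4216 = 0.9325
E(R) = R_f + β × MRP = 1.9% + 0.9325 × 4.0% = 5.63%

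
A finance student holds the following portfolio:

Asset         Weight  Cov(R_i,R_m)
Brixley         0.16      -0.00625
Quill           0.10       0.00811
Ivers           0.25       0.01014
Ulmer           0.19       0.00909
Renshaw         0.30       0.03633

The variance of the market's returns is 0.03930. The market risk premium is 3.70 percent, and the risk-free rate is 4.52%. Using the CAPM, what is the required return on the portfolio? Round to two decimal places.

β_Brixley = -0.00625 / 0.03930 = -0.1590
β_Quill = 0.00811 / 0.03930 = 0.2064
β_Ivers = 0.01014 / 0.03930 = 0.2580
β_Ulmer = 0.00909 / 0.03930 = 0.2313
β_Renshaw = 0.03633 / 0.03930 = 0.9244
β_P = Σ w_i β_i = 0.16×-0.1590 + 0.10×0.2064 + 0.25×0.2580 + 0.19×0.2313 + 0.30×0.9244 = 0.3810
E(R_P) = R_f + β_P × MRP = 4.52% + 0.3810 × 3.70% = 5.93%

5.93%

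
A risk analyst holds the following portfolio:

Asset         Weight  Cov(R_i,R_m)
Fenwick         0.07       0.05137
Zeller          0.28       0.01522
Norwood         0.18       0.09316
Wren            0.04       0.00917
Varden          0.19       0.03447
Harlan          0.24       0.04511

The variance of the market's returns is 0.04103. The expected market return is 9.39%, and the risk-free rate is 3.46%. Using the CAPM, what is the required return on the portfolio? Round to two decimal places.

β_Fenwick = 0.05137 / 0.04103 = 1.2520
β_Zeller = 0.01522 / 0.04103 = 0.3709
β_Norwood = 0.09316 / 0.04103 = 2.2705
β_Wren = 0.00917 / 0.04103 = 0.2235
β_Varden = 0.03447 / 0.04103 = 0.8401
β_Harlan = 0.04511 / 0.04103 = 1.0994
β_P = Σ w_i β_i = 0.07×1.2520 + 0.28×0.3709 + 0.18×2.2705 + 0.04×0.2235 + 0.19×0.8401 + 0.24×1.0994 = 1.0326
MRP = 9.39% − 3.46% = 5.93%
E(R_P) = R_f + β_P × MRP = 3.46% + 1.0326 × 5.93% = 9.58%

9.58%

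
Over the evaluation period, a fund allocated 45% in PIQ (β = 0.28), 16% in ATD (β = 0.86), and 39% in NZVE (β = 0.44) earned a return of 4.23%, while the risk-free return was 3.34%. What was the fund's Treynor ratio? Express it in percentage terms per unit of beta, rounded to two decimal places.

2.05%

β_P = 0.45×0.28 + 0.16×0.86 + 0.39×0.44 = 0.4352
Treynor = (R_P − R_f) / β_P = (4.23% − 3.34%) / 0.4352 = 0.89% / 0.4352 = 2.05%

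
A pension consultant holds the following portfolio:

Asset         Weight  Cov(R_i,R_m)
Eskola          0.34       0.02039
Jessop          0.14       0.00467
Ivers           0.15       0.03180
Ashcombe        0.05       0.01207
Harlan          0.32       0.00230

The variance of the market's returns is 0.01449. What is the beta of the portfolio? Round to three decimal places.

0.945

β_Eskola = 0.02039 / 0.01449 = 1.4072
β_Jessop = 0.00467 / 0.01449 = 0.3223
β_Ivers = 0.03180 / 0.01449 = 2.1946
β_Ashcombe = 0.01207 / 0.01449 = 0.8330
β_Harlan = 0.00230 / 0.01449 = 0.1587
β_P = Σ w_i β_i = 0.34×1.4072 + 0.14×0.3223 + 0.15×2.1946 + 0.05×0.8330 + 0.32×0.1587 = 0.9452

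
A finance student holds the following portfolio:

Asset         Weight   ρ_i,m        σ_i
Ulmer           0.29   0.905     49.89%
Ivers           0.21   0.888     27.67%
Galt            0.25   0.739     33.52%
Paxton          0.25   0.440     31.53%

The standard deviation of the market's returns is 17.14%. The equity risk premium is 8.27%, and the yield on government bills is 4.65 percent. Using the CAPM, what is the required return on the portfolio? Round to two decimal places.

18.12%

β_Ulmer = 0.905 × 49.89% / 17.14% = 2.6342
β_Ivers = 0.888 × 27.67% / 17.14% = 1.4335
β_Galt = 0.739 × 33.52% / 17.14% = 1.4452
β_Paxton = 0.440 × 31.53% / 17.14% = 0.8094
β_P = Σ w_i β_i = 0.29×2.6342 + 0.21×1.4335 + 0.25×1.4452 + 0.25×0.8094 = 1.6286
E(R_P) = R_f + β_P × MRP = 4.65% + 1.6286 × 8.27% = 18.12%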